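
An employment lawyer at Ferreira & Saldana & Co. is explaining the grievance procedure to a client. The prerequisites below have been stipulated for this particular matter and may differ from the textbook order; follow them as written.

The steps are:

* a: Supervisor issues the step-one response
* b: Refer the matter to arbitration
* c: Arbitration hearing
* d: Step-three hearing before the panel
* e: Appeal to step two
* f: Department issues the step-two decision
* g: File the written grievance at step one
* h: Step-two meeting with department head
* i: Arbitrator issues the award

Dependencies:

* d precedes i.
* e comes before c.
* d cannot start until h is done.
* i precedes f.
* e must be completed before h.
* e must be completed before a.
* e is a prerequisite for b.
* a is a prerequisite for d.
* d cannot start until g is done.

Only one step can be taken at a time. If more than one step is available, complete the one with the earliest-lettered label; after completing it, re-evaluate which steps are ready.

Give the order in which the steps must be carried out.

e a b c g h d i f

e and g have no prerequisites; e has the earlier label, so e is first.
a, b, c and h now also ready, so the ready set is {a, b, c, g, h}; a has the earlier label → a.
b, c, g and h are all available; b has the earlier label → b.
Ready: c, g and h. c has the earlier label → c.
Now g and h have their prerequisites met. g has the earlier label, so g next.
h needed e, now all done → h.
Next only d has its prerequisites met → d.
i needed d, now all done → i.
f needed i, now all done → f.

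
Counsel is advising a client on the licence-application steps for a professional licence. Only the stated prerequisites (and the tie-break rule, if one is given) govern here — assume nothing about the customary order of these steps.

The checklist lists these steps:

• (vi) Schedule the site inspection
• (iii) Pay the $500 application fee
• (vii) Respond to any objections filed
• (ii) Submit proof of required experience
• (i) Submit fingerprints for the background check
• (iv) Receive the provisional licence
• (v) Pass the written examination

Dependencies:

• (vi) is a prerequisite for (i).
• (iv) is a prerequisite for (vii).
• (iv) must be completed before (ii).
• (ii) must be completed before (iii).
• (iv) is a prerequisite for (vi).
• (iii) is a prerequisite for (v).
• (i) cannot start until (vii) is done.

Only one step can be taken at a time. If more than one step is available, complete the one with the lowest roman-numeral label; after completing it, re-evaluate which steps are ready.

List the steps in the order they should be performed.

(iv) is the only step with nothing outstanding, so it goes first.
Ready: (ii), (vi) and (vii). (ii) has the earlier label → (ii).
Now (iii), (vi) and (vii) have their prerequisites met. (iii) has the earlier label, so (iii) next.
(v), (vi) and (vii) are all available; (v) has the earlier label → (v).
Now (vi) and (vii) have their prerequisites met. (vi) has the earlier label, so (vi) next.
(vii) needed (iv), now all done → (vii).
Next only (i) has its prerequisites met → (i).

(iv) (ii) (iii) (v) (vi) (vii) (i)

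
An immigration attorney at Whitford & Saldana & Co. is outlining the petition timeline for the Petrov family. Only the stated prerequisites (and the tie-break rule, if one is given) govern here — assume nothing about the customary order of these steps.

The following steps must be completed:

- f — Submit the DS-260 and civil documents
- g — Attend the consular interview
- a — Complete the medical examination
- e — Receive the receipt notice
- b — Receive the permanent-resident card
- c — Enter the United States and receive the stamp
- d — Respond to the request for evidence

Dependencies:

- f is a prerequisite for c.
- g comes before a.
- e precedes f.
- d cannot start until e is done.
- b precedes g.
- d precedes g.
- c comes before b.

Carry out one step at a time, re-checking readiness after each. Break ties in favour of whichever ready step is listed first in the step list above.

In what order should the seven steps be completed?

e, f, c, b, d, g, a

e has no prerequisites → e first.
Now f and d have their prerequisites met. f is listed earlier, so f next.
Now c and d have their prerequisites met. c is listed earlier, so c next.
b now also ready, so the ready set is {b, d}; b is listed earlier → b.
d needed e, now all done → d.
g needed b and d, now all done → g.
a needed g, now all done → a.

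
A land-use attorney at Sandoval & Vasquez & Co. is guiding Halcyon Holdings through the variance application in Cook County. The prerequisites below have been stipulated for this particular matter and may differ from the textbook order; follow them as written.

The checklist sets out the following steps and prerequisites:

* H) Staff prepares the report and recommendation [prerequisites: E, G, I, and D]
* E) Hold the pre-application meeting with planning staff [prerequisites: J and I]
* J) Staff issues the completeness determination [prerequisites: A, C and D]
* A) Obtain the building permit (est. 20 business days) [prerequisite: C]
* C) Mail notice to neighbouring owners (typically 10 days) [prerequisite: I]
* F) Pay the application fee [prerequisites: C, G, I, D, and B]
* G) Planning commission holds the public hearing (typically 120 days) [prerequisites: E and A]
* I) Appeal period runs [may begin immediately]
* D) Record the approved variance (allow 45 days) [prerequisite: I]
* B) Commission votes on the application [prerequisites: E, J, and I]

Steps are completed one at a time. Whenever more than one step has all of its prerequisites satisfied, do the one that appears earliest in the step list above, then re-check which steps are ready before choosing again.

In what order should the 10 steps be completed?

I → C → A → D → J → E → G → H → B → F

I is the only step with nothing outstanding, so it goes first.
Now C and D have their prerequisites met. C is listed earlier, so C next.
A and D are both available; A is listed earlier → A.
D needed I, now all done → D.
That leaves J as the only ready step → J.
That leaves E as the only ready step → E.
Now G and B have their prerequisites met. G is listed earlier, so G next.
Ready: H and B. H is listed earlier → H.
That leaves B as the only ready step → B.
F needed C, G, I, D and B, now all done → F.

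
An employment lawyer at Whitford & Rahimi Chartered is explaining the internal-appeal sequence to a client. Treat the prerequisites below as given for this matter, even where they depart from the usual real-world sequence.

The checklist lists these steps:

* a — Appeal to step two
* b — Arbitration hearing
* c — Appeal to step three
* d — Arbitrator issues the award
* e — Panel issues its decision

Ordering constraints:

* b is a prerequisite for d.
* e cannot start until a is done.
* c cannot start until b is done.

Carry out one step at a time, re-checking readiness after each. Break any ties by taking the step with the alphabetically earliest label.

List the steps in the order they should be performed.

a and b have no prerequisites; a has the earlier label, so a is first.
e now also ready, so the ready set is {b, e}; b has the earlier label → b.
Ready: c, d and e. c has the earlier label → c.
Now d and e have their prerequisites met. d has the earlier label, so d next.
e is the only step now ready → e.

a, b, c, d, e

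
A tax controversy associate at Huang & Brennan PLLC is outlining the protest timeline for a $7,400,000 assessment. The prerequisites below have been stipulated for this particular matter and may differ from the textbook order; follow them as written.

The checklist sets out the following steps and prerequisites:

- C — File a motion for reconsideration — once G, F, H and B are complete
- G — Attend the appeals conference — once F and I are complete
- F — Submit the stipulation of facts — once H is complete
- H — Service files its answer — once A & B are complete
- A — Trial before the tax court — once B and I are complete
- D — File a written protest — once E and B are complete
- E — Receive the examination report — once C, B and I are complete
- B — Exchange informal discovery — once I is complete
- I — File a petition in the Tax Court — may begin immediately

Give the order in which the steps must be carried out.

I, B, A, H, F, G, C, E, D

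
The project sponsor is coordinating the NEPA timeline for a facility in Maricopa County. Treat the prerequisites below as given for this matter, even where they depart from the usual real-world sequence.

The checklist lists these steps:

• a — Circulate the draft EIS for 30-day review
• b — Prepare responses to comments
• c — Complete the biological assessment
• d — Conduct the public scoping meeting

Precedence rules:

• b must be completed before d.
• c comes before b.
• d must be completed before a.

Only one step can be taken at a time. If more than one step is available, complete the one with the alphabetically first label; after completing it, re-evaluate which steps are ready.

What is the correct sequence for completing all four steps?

c → b → d → a

c is the only step with nothing outstanding, so it goes first.
b needed c, now all done → b.
d is the only step now ready → d.
a needed d, now all done → a.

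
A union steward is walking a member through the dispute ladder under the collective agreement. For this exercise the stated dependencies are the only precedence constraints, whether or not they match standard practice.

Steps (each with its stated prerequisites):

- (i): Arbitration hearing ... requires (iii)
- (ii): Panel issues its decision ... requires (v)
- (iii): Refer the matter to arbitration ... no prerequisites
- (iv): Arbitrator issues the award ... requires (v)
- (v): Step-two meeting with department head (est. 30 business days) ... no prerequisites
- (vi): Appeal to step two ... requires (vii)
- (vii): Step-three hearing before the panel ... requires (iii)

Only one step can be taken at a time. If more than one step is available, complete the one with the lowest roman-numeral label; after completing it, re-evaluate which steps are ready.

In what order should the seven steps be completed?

(iii), (i), (v), (ii), (iv), (vii), (vi)

(iii) and (v) have no prerequisites; (iii) has the earlier label, so (iii) is first.
(i) and (vii) now also ready, so the ready set is {(i), (v), (vii)}; (i) has the earlier label → (i).
(v) and (vii) are both available; (v) has the earlier label → (v).
Now (ii), (iv) and (vii) have their prerequisites met. (ii) has the earlier label, so (ii) next.
Ready: (iv) and (vii). (iv) has the earlier label → (iv).
That leaves (vii) as the only ready step → (vii).
(vi) needed (vii), now all done → (vi).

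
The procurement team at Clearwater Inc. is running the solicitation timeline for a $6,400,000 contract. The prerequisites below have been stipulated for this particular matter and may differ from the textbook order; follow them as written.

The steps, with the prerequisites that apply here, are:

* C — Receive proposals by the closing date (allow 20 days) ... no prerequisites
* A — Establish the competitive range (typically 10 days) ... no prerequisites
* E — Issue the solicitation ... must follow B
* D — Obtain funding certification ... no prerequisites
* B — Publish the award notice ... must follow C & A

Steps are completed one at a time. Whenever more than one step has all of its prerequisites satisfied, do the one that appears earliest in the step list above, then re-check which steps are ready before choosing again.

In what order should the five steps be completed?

C, A, D, B, E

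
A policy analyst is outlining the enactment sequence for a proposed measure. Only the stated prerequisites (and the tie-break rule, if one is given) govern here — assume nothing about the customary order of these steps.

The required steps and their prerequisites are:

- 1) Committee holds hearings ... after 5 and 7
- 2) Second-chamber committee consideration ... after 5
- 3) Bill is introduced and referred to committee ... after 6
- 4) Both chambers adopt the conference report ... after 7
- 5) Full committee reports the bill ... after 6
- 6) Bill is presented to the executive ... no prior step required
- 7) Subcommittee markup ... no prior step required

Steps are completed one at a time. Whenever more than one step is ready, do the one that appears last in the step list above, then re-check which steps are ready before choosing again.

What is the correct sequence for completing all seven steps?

7, 6, 5, 4, 3, 2, 1

Nothing is required for 7 and 6. 7 is listed later → 7 first.
4 now also ready, so the ready set is {6, 4}; 6 is listed later → 6.
5 and 3 now also ready, so the ready set is {5, 4, 3}; 5 is listed later → 5.
4, 3, 2 and 1 are all available; 4 is listed later → 4.
Now 3, 2 and 1 have their prerequisites met. 3 is listed later, so 3 next.
2 and 1 are both available; 2 is listed later → 2.
1 is the only step now ready → 1.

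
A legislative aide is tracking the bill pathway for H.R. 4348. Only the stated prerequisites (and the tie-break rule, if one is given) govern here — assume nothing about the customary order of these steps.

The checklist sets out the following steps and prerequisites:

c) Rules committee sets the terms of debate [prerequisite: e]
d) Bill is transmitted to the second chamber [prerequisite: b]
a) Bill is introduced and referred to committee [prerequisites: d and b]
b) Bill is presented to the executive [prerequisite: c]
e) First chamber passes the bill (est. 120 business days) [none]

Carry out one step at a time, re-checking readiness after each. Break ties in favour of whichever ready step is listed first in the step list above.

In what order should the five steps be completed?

e → c → b → d → a

e has no prerequisites → e first.
c is the only step now ready → c.
Next only b has its prerequisites met → b.
That leaves d as the only ready step → d.
a needed d and b, now all done → a.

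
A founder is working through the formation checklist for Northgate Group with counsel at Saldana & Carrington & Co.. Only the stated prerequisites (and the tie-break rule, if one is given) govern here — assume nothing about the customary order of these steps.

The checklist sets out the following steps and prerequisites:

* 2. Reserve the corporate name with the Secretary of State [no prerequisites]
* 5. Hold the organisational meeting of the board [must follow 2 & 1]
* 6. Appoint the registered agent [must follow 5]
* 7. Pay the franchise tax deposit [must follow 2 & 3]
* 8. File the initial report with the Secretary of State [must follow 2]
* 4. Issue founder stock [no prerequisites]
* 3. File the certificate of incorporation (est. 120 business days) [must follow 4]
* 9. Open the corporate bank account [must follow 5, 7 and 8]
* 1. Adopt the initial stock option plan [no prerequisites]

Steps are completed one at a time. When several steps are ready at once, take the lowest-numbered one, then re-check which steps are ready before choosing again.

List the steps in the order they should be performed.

1 2 4 3 5 6 7 8 9

Nothing is required for 1, 2 and 4. 1 has the earlier label → 1 first.
Now 2 and 4 have their prerequisites met. 2 has the earlier label, so 2 next.
Ready: 4, 5 and 8. 4 has the earlier label → 4.
3 now also ready, so the ready set is {3, 5, 8}; 3 has the earlier label → 3.
5, 7 and 8 are all available; 5 has the earlier label → 5.
Ready: 6, 7 and 8. 6 has the earlier label → 6.
Ready: 7 and 8. 7 has the earlier label → 7.
8 needed 2, now all done → 8.
9 is the only step now ready → 9.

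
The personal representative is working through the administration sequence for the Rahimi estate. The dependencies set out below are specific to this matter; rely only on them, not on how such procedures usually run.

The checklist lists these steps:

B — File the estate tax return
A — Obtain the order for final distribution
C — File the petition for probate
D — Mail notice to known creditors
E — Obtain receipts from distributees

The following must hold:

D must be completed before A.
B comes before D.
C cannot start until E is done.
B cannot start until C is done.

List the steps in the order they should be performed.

E C B D A

E has no prerequisites → E first.
C needed E, now all done → C.
B needed C, now all done → B.
D needed B, now all done → D.
That leaves A as the only ready step → A.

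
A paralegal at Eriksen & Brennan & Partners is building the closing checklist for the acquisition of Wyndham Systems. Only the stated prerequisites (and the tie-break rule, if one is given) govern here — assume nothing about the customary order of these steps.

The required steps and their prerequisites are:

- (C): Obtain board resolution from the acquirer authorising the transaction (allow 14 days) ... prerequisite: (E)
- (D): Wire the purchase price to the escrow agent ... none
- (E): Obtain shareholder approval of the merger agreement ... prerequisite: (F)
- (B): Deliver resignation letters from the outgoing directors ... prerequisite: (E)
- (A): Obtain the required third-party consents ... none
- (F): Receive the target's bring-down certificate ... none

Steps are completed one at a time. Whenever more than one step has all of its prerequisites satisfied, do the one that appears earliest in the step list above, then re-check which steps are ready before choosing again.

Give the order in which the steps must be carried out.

(D), (A) and (F) have no prerequisites; (D) is listed earlier, so (D) is first.
Ready: (A) and (F). (A) is listed earlier → (A).
Next only (F) has its prerequisites met → (F).
(E) needed (F), now all done → (E).
Now (C) and (B) have their prerequisites met. (C) is listed earlier, so (C) next.
That leaves (B) as the only ready step → (B).

(D) → (A) → (F) → (E) → (C) → (B)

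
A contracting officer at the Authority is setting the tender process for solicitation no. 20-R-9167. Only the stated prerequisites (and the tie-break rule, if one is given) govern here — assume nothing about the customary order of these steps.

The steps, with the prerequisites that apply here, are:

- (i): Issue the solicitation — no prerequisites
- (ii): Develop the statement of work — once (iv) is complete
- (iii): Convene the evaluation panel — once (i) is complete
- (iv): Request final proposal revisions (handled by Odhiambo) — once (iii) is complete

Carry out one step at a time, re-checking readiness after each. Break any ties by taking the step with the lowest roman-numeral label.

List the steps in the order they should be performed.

(i), (iii), (iv), (ii)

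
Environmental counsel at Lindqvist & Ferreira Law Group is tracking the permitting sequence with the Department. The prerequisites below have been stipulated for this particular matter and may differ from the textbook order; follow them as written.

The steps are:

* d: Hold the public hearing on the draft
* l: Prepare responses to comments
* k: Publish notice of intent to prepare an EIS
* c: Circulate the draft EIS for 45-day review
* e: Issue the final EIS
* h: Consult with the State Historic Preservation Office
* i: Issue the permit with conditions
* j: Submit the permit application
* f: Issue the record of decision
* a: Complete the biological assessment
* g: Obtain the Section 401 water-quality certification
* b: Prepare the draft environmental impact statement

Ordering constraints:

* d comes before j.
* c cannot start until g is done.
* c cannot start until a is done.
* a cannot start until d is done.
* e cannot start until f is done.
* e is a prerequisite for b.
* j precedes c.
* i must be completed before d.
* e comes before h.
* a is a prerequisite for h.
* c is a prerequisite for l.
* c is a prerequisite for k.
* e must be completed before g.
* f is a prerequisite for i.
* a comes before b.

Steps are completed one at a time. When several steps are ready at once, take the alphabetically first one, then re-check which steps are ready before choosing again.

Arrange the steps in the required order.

f → e → g → i → d → a → b → h → j → c → k → l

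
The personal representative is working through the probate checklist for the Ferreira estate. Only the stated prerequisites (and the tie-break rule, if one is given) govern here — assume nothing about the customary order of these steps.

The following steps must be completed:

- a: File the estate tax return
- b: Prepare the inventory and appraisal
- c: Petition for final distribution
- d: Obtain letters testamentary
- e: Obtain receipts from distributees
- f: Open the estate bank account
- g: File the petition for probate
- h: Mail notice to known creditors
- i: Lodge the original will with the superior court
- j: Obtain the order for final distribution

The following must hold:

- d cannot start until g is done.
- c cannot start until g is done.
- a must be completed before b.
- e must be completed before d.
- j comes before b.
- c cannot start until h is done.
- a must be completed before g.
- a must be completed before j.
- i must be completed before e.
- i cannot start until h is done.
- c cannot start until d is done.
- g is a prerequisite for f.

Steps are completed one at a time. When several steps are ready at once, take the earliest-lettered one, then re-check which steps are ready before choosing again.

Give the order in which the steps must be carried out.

a and h have no prerequisites; a has the earlier label, so a is first.
g, h and j are all available; g has the earlier label → g.
f, h and j are all available; f has the earlier label → f.
h and j are both available; h has the earlier label → h.
i and j are both available; i has the earlier label → i.
e now also ready, so the ready set is {e, j}; e has the earlier label → e.
Now d and j have their prerequisites met. d has the earlier label, so d next.
c now also ready, so the ready set is {c, j}; c has the earlier label → c.
j needed a, now all done → j.
That leaves b as the only ready step → b.

a, g, f, h, i, e, d, c, j, b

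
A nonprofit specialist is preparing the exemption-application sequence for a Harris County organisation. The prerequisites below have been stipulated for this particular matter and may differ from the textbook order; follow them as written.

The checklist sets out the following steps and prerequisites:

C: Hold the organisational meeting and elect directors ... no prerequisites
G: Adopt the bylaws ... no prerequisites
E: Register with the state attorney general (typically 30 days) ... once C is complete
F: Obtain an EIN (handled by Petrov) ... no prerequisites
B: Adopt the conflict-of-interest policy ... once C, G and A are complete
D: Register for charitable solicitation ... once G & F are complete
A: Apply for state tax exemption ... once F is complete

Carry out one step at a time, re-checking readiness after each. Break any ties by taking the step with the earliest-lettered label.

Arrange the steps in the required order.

Nothing is required for C, F and G. C has the earlier label → C first.
E now also ready, so the ready set is {E, F, G}; E has the earlier label → E.
Ready: F and G. F has the earlier label → F.
Ready: A and G. A has the earlier label → A.
G is the only step now ready → G.
B and D are both available; B has the earlier label → B.
D is the only step now ready → D.

C E F A G B D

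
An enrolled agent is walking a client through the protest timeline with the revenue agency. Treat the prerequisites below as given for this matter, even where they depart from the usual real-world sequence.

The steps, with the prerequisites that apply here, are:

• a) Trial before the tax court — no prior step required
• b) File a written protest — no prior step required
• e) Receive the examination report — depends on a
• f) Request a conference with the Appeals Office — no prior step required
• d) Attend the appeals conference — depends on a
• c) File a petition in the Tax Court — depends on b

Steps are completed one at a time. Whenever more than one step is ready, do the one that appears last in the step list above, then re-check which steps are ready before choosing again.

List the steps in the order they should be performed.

Nothing is required for f, b and a. f is listed later → f first.
b and a are both available; b is listed later → b.
c now also ready, so the ready set is {c, a}; c is listed later → c.
a is the only step now ready → a.
Ready: d and e. d is listed later → d.
e is the only step now ready → e.

f, b, c, a, d, e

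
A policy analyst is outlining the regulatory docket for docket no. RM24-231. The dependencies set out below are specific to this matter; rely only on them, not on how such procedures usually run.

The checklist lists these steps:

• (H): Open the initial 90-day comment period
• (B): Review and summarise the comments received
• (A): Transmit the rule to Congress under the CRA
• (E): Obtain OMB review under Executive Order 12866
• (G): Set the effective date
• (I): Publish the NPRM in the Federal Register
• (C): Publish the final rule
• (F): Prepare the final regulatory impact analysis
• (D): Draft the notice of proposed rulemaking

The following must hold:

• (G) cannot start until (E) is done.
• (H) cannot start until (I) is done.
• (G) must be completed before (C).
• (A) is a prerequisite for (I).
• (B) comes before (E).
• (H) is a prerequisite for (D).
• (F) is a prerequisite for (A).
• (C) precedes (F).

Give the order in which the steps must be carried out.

(B), (E), (G), (C), (F), (A), (I), (H), (D)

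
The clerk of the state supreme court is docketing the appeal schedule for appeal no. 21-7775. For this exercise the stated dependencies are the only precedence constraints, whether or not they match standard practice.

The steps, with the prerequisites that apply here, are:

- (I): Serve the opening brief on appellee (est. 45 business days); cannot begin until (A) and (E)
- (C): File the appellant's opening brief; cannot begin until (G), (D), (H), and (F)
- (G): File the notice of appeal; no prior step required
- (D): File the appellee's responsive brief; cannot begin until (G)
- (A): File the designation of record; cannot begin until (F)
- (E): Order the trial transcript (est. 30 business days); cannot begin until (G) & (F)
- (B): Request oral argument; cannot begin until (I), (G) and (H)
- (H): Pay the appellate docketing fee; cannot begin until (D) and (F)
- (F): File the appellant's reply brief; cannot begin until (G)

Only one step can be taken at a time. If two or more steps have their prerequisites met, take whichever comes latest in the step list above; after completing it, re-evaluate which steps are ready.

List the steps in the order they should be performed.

(G), (F), (E), (A), (D), (H), (C), (I), (B)

(G) has no prerequisites → (G) first.
(F) and (D) are both available; (F) is listed later → (F).
Now (E), (A) and (D) have their prerequisites met. (E) is listed later, so (E) next.
Ready: (A) and (D). (A) is listed later → (A).
(I) now also ready, so the ready set is {(D), (I)}; (D) is listed later → (D).
Now (H) and (I) have their prerequisites met. (H) is listed later, so (H) next.
(C) now also ready, so the ready set is {(C), (I)}; (C) is listed later → (C).
(I) needed (E) and (A), now all done → (I).
(B) needed (H), (G) and (I), now all done → (B).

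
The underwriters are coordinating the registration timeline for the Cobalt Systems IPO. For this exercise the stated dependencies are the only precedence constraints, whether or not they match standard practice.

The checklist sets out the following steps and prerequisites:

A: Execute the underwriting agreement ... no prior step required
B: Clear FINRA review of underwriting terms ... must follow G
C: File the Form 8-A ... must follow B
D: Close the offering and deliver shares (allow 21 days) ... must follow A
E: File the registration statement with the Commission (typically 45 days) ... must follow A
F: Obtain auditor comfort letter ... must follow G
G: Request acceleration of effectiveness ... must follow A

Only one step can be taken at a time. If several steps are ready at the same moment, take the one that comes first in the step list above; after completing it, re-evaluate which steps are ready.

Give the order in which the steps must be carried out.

A → D → E → G → B → C → F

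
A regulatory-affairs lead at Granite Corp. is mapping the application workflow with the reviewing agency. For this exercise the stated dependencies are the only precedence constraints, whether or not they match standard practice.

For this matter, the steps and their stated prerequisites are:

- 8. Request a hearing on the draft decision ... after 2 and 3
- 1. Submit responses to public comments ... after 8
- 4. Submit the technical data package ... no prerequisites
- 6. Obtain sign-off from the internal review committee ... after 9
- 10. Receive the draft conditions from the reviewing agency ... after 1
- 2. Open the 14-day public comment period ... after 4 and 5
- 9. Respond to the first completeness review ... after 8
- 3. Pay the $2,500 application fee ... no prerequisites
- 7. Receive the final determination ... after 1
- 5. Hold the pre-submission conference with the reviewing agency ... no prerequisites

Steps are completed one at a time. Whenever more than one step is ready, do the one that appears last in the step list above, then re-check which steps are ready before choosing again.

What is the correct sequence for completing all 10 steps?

Nothing is required for 5, 3 and 4. 5 is listed later → 5 first.
Ready: 3 and 4. 3 is listed later → 3.
4 is the only step now ready → 4.
2 needed 5 and 4, now all done → 2.
Next only 8 has its prerequisites met → 8.
Now 9 and 1 have their prerequisites met. 9 is listed later, so 9 next.
Ready: 6 and 1. 6 is listed later → 6.
1 needed 8, now all done → 1.
Now 7 and 10 have their prerequisites met. 7 is listed later, so 7 next.
Next only 10 has its prerequisites met → 10.

5 → 3 → 4 → 2 → 8 → 9 → 6 → 1 → 7 → 10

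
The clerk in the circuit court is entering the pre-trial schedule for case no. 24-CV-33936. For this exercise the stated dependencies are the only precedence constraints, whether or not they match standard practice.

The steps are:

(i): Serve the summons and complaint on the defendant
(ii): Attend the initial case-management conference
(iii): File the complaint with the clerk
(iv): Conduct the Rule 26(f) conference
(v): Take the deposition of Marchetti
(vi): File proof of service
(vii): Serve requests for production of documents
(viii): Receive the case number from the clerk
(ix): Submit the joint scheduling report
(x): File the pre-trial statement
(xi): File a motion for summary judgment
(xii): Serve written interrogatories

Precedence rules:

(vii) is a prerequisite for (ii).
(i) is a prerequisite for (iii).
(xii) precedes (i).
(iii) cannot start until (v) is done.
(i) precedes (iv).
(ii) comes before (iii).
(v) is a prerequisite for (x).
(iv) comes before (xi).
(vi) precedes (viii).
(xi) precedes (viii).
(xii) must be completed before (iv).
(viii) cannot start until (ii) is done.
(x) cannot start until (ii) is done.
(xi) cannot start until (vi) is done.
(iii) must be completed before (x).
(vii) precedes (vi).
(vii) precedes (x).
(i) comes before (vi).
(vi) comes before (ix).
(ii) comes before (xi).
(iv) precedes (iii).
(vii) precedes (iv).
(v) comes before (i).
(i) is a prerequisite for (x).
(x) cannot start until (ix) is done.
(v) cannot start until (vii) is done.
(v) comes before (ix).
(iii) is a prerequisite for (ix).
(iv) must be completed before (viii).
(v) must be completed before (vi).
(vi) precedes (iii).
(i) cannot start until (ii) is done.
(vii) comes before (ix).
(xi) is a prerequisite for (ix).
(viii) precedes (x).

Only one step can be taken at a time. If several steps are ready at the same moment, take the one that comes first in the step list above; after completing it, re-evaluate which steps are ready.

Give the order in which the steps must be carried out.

Nothing is required for (vii) and (xii). (vii) is listed earlier → (vii) first.
(ii), (v) and (xii) are all available; (ii) is listed earlier → (ii).
Now (v) and (xii) have their prerequisites met. (v) is listed earlier, so (v) next.
(xii) is the only step now ready → (xii).
Next only (i) has its prerequisites met → (i).
Now (iv) and (vi) have their prerequisites met. (iv) is listed earlier, so (iv) next.
Next only (vi) has its prerequisites met → (vi).
(iii) and (xi) are both available; (iii) is listed earlier → (iii).
That leaves (xi) as the only ready step → (xi).
(viii) and (ix) are both available; (viii) is listed earlier → (viii).
That leaves (ix) as the only ready step → (ix).
(x) needed (i), (ii), (iii), (v), (vii), (viii) and (ix), now all done → (x).

(vii), (ii), (v), (xii), (i), (iv), (vi), (iii), (xi), (viii), (ix), (x)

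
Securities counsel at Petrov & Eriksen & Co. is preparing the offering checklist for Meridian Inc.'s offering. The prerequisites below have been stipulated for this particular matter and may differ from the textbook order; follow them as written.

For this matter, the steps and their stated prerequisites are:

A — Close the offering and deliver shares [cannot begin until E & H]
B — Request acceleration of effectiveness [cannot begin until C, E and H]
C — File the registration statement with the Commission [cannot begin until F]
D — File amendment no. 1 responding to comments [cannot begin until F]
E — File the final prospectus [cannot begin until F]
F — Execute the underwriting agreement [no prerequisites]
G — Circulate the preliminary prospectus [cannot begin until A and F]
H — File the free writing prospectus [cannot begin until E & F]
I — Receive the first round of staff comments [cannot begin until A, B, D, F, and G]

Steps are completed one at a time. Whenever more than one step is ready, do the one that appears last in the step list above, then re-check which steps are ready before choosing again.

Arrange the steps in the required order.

Only F has no prerequisites, so it is first.
E, D and C are all available; E is listed later → E.
Now H, D and C have their prerequisites met. H is listed later, so H next.
A now also ready, so the ready set is {D, C, A}; D is listed later → D.
C and A are both available; C is listed later → C.
B now also ready, so the ready set is {B, A}; B is listed later → B.
That leaves A as the only ready step → A.
G is the only step now ready → G.
Next only I has its prerequisites met → I.

F E H D C B A G I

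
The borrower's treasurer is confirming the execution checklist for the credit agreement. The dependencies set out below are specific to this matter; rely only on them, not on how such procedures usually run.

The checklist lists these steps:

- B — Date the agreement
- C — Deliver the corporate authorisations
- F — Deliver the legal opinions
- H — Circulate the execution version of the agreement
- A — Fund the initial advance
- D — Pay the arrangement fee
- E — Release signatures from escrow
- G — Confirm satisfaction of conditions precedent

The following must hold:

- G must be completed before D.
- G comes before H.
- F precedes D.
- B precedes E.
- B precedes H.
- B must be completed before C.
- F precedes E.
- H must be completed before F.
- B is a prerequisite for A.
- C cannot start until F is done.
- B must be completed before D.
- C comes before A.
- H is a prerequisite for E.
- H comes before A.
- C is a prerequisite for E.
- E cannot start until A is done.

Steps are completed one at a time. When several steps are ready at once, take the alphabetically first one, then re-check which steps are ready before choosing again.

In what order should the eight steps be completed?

Nothing is required for B and G. B has the earlier label → B first.
That leaves G as the only ready step → G.
Next only H has its prerequisites met → H.
F needed H, now all done → F.
Ready: C and D. C has the earlier label → C.
A now also ready, so the ready set is {A, D}; A has the earlier label → A.
Ready: D and E. D has the earlier label → D.
E is the only step now ready → E.

B, G, H, F, C, A, D, E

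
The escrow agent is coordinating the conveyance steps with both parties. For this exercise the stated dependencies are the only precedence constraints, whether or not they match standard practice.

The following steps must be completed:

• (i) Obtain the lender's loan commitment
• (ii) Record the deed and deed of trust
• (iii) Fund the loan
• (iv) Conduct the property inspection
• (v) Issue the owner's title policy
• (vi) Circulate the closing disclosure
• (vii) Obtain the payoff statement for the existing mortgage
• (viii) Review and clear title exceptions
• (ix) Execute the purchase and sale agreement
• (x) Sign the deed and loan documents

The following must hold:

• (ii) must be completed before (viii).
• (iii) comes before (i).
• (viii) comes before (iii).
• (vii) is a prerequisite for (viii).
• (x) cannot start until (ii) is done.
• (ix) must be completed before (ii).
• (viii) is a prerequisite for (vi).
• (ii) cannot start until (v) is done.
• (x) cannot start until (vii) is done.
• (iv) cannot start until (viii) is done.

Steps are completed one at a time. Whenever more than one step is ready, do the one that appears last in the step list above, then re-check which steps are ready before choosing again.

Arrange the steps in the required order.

(ix) → (vii) → (v) → (ii) → (x) → (viii) → (vi) → (iv) → (iii) → (i)

(ix), (vii) and (v) have no prerequisites; (ix) is listed later, so (ix) is first.
Now (vii) and (v) have their prerequisites met. (vii) is listed later, so (vii) next.
Next only (v) has its prerequisites met → (v).
Next only (ii) has its prerequisites met → (ii).
(x) and (viii) are both available; (x) is listed later → (x).
(viii) is the only step now ready → (viii).
(vi), (iv) and (iii) are all available; (vi) is listed later → (vi).
Ready: (iv) and (iii). (iv) is listed later → (iv).
(iii) needed (viii), now all done → (iii).
(i) needed (iii), now all done → (i).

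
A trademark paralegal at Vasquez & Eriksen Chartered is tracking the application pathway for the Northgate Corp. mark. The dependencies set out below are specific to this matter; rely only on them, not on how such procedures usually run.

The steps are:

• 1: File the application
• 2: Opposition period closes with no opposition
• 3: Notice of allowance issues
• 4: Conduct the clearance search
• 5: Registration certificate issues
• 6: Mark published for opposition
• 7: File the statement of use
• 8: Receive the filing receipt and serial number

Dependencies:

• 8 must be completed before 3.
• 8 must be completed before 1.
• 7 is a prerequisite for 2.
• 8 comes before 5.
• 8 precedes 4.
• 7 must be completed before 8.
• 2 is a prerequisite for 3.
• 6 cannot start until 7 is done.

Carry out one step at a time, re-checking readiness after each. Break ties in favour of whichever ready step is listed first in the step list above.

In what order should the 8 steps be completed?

7, 2, 6, 8, 1, 3, 4, 5

7 has no prerequisites → 7 first.
Ready: 2, 6 and 8. 2 is listed earlier → 2.
Ready: 6 and 8. 6 is listed earlier → 6.
8 is the only step now ready → 8.
1, 3, 4 and 5 are all available; 1 is listed earlier → 1.
3, 4 and 5 are all available; 3 is listed earlier → 3.
Now 4 and 5 have their prerequisites met. 4 is listed earlier, so 4 next.
5 needed 8, now all done → 5.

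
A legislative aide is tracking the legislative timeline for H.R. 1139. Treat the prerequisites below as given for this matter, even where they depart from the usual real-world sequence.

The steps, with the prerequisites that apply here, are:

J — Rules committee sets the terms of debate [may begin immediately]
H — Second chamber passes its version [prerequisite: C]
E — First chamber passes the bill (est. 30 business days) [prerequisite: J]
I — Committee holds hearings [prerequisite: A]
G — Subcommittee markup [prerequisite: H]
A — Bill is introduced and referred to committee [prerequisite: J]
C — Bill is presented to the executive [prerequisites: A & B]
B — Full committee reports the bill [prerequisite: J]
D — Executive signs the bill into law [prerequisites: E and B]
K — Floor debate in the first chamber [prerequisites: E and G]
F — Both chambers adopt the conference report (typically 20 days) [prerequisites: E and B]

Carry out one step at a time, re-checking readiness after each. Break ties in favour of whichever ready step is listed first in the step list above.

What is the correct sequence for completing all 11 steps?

Only J has no prerequisites, so it is first.
Now E, A and B have their prerequisites met. E is listed earlier, so E next.
Ready: A and B. A is listed earlier → A.
I and B are both available; I is listed earlier → I.
B is the only step now ready → B.
C, D and F are all available; C is listed earlier → C.
H now also ready, so the ready set is {H, D, F}; H is listed earlier → H.
G, D and F are all available; G is listed earlier → G.
Ready: D, K and F. D is listed earlier → D.
Ready: K and F. K is listed earlier → K.
Next only F has its prerequisites met → F.

J, E, A, I, B, C, H, G, D, K, F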